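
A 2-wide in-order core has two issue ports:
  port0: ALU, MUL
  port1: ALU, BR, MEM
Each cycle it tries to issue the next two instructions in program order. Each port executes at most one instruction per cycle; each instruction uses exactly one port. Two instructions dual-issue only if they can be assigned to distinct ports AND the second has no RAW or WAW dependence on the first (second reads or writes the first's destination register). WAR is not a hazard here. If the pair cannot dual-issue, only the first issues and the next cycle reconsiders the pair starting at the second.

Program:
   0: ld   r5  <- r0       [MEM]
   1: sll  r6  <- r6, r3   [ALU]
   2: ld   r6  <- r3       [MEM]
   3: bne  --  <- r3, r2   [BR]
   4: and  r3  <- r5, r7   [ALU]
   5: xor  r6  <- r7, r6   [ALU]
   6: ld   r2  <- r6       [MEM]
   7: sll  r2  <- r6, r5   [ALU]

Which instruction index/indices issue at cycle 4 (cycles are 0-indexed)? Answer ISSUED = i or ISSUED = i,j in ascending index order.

  cy0 -> i0/i1 (ld;sll) dual
  cy1 -> i2 (ld) no-port MEM/BR
  cy2 -> i3/i4 (bne;and) dual
  cy3 -> i5 (xor) RAW r6
  cy4 -> i6 (ld) WAW r2
  cy5 -> i7 (sll) tail

ISSUED = 6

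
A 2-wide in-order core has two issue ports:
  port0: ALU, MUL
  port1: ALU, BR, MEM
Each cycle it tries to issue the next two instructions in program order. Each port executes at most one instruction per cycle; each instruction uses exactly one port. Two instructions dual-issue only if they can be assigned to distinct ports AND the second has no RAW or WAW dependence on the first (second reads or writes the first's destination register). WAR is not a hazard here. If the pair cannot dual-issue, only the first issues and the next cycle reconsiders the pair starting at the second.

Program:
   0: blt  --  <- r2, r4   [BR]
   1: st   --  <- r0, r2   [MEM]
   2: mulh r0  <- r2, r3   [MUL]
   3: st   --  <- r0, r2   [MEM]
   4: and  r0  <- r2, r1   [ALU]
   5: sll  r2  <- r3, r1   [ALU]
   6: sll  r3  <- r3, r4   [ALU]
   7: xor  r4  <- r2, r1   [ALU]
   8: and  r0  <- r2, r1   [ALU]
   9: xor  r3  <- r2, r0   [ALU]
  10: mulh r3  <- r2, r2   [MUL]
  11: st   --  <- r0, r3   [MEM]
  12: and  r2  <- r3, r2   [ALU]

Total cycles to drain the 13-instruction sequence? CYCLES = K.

#0 head=0: blt i0 no-port BR/MEM
#1 head=1: st+mulh i1&i2 pair
#2 head=3: st+and i3&i4 pair
#3 head=5: sll+sll i5&i6 pair
#4 head=7: xor+and i7&i8 pair
#5 head=9: xor i9 WAW r3
#6 head=10: mulh i10 RAW r3
#7 head=11: st+and i11&i12 pair

CYCLES = 8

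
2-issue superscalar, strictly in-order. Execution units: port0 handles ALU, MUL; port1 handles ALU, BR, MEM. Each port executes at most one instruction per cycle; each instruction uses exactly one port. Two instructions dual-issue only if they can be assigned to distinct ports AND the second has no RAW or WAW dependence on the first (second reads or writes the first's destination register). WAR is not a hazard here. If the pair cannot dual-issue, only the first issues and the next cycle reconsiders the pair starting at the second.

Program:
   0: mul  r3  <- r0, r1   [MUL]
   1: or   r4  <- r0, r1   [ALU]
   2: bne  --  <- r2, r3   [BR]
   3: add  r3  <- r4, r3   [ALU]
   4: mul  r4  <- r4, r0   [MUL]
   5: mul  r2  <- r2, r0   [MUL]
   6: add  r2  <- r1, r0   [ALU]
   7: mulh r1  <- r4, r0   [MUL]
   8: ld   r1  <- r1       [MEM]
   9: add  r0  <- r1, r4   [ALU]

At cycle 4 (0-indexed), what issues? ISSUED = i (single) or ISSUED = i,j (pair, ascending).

ISSUED = 6,7

#0 head=0: mul.MUL;or.ALU i0+i1 pair
#1 head=2: bne.BR;add.ALU i2+i3 pair
#2 head=4: mul.MUL i4 no-port MUL/MUL
#3 head=5: mul.MUL i5 WAW r2
#4 head=6: add.ALU;mulh.MUL i6+i7 pair
#5 head=8: ld.MEM i8 RAW r1
#6 head=9: add.ALU i9 tail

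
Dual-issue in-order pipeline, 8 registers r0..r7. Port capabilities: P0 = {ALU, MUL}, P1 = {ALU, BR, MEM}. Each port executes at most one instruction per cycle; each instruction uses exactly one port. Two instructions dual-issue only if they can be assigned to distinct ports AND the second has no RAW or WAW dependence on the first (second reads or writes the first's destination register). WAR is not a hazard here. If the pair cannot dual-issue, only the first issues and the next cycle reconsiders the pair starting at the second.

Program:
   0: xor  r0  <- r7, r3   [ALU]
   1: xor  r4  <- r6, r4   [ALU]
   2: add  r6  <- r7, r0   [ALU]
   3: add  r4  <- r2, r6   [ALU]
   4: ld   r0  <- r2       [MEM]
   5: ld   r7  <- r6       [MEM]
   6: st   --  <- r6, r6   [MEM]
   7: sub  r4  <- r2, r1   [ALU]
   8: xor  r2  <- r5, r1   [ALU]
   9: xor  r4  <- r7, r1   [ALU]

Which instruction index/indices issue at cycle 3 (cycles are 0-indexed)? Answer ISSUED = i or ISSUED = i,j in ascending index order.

ISSUED = 5

#0 head=0: xor+xor i0/i1 pair
#1 head=2: add i2 RAW r6
#2 head=3: add+ld i3/i4 pair
#3 head=5: ld i5 no-port MEM/MEM
#4 head=6: st+sub i6/i7 pair
#5 head=8: xor+xor i8/i9 pair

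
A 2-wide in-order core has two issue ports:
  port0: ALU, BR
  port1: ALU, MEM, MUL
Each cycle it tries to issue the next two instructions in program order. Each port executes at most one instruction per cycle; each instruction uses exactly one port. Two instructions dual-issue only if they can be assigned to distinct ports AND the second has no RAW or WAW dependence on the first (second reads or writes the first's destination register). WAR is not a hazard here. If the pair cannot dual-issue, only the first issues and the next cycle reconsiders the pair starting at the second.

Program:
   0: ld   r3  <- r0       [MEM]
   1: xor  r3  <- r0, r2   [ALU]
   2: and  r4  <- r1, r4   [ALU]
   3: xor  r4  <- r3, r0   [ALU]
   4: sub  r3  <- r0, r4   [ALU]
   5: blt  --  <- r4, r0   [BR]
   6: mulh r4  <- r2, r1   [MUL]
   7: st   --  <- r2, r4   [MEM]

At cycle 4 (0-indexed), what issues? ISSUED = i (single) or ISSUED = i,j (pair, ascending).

[0] i0  ld  -- WAW r3
[1] i1&i2  xor+and  -- 2-wide
[2] i3  xor  -- RAW r4
[3] i4&i5  sub+blt  -- 2-wide
[4] i6  mulh  -- no-port MUL/MEM
[5] i7  st  -- tail

ISSUED = 6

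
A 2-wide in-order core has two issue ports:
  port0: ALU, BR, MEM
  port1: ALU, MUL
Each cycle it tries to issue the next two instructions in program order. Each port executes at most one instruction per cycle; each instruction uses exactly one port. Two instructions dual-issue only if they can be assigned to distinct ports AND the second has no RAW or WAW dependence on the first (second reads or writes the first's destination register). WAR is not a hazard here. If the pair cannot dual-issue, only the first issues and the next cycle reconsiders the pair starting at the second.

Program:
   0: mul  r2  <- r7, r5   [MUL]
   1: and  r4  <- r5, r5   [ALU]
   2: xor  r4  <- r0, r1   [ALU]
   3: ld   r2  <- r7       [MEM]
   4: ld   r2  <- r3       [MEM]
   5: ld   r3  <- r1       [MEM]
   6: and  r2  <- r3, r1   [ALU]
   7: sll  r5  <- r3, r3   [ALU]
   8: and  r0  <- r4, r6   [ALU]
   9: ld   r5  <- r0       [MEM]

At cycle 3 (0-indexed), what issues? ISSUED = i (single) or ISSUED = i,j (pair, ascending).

ISSUED = 5

#0 head=0: mul.MUL;and.ALU i0/i1 pair
#1 head=2: xor.ALU;ld.MEM i2/i3 pair
#2 head=4: ld.MEM i4 no-port MEM/MEM
#3 head=5: ld.MEM i5 RAW r3
#4 head=6: and.ALU;sll.ALU i6/i7 pair
#5 head=8: and.ALU i8 RAW r0
#6 head=9: ld.MEM i9 tail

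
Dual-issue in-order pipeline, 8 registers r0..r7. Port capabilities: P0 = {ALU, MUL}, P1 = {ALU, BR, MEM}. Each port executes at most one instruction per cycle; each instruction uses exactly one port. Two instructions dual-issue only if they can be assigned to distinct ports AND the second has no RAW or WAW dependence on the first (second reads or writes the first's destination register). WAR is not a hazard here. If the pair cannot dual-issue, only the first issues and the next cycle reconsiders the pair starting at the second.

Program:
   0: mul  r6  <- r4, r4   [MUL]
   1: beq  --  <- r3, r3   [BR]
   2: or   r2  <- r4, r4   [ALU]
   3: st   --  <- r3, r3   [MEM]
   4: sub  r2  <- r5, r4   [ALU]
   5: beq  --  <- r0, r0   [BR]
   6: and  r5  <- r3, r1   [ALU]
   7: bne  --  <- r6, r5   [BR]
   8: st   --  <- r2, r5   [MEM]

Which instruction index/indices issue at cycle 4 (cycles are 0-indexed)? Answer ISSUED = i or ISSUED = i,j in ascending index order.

ISSUED = 7

#0 head=0: mul.MUL;beq.BR i0&i1 dual
#1 head=2: or.ALU;st.MEM i2&i3 dual
#2 head=4: sub.ALU;beq.BR i4&i5 dual
#3 head=6: and.ALU i6 RAW r5
#4 head=7: bne.BR i7 no-port BR/MEM
#5 head=8: st.MEM i8 tail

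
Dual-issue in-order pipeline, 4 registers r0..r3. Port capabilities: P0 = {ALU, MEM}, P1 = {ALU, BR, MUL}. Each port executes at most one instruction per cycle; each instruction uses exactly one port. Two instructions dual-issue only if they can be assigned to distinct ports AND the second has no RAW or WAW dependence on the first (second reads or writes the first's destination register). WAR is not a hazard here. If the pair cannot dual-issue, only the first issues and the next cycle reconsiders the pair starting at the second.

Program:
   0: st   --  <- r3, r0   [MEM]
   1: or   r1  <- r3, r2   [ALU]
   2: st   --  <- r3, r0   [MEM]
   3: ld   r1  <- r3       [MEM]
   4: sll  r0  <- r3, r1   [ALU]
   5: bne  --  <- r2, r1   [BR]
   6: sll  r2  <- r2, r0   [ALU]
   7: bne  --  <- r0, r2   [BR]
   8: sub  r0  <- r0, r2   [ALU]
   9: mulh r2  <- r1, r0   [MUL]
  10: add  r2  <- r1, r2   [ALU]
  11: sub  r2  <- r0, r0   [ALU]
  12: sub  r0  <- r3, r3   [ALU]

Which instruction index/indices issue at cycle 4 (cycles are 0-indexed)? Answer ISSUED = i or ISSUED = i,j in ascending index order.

ISSUED = 6

c0: i0,i1 st.MEM;or.ALU  dual
c1: i2 st.MEM  no-port MEM/MEM
c2: i3 ld.MEM  RAW r1
c3: i4,i5 sll.ALU;bne.BR  dual
c4: i6 sll.ALU  RAW r2
c5: i7,i8 bne.BR;sub.ALU  dual
c6: i9 mulh.MUL  RAW+WAW r2
c7: i10 add.ALU  WAW r2
c8: i11,i12 sub.ALU;sub.ALU  dual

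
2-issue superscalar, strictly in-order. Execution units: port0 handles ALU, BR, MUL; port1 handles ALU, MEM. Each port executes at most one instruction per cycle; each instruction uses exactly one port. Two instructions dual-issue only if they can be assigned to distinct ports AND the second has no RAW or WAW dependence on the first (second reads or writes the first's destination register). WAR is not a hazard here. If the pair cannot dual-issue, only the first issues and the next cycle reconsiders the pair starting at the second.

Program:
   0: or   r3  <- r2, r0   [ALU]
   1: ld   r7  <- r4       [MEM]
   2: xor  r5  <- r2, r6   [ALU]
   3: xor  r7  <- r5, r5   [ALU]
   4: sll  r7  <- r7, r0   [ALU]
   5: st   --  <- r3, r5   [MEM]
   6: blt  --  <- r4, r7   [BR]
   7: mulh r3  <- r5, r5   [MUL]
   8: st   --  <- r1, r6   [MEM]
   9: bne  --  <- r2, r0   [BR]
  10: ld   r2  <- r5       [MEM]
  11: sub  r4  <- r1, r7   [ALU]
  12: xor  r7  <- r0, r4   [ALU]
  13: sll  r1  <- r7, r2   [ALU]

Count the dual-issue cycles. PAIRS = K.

PAIRS = 4

t=0 i0/i1:or ld ; pair
t=1 i2:xor ; RAW r5
t=2 i3:xor ; RAW+WAW r7
t=3 i4/i5:sll st ; pair
t=4 i6:blt ; no-port BR/MUL
t=5 i7/i8:mulh st ; pair
t=6 i9/i10:bne ld ; pair
t=7 i11:sub ; RAW r4
t=8 i12:xor ; RAW r7
t=9 i13:sll ; tail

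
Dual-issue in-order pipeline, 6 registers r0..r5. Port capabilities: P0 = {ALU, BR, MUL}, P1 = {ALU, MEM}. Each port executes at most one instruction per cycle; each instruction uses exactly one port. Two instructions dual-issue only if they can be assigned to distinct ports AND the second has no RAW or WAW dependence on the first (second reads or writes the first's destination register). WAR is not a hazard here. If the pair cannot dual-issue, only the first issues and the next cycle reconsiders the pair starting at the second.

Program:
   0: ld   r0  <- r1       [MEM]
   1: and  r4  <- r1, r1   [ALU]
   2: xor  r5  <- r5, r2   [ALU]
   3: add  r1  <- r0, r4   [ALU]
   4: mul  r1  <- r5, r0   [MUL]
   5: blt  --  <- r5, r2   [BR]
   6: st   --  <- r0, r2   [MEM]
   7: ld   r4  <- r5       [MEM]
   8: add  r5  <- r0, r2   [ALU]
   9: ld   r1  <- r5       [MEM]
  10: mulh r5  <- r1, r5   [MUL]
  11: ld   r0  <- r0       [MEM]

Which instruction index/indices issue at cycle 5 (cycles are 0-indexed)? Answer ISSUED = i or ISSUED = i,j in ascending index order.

ISSUED = 9

  cy0 -> i0&i1 (ld;and) 2-wide
  cy1 -> i2&i3 (xor;add) 2-wide
  cy2 -> i4 (mul) no-port MUL/BR
  cy3 -> i5&i6 (blt;st) 2-wide
  cy4 -> i7&i8 (ld;add) 2-wide
  cy5 -> i9 (ld) RAW r1
  cy6 -> i10&i11 (mulh;ld) 2-wide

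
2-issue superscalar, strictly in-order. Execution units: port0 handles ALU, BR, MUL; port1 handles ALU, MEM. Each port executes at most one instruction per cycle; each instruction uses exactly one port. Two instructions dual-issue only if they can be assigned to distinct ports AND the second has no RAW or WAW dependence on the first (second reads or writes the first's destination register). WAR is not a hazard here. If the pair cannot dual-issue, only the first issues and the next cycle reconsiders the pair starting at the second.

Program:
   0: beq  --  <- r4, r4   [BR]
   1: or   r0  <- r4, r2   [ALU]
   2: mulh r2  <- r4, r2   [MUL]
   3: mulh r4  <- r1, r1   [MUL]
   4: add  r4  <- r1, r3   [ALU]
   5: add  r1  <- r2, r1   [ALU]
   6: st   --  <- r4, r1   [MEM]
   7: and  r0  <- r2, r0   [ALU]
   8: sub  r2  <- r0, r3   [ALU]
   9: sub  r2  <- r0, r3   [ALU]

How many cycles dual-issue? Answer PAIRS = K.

PAIRS = 3

[0] i0/i1  beq.BR/or.ALU  -- dual
[1] i2  mulh.MUL  -- no-port MUL/MUL
[2] i3  mulh.MUL  -- WAW r4
[3] i4/i5  add.ALU/add.ALU  -- dual
[4] i6/i7  st.MEM/and.ALU  -- dual
[5] i8  sub.ALU  -- WAW r2
[6] i9  sub.ALU  -- tail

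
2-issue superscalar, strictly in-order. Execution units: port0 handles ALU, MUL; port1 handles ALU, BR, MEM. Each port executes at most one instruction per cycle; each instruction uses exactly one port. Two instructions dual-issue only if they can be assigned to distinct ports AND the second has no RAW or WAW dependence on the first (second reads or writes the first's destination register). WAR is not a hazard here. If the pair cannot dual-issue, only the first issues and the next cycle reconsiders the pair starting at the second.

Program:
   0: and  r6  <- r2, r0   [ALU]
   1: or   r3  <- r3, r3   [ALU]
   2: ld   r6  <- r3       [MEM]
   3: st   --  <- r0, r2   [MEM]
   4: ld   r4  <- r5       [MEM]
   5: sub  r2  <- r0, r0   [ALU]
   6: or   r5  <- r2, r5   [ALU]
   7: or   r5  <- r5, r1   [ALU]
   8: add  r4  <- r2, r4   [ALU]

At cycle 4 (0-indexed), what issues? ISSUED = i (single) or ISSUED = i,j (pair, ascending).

ISSUED = 6

[0] i0&i1  and.ALU+or.ALU  -- 2-wide
[1] i2  ld.MEM  -- no-port MEM/MEM
[2] i3  st.MEM  -- no-port MEM/MEM
[3] i4&i5  ld.MEM+sub.ALU  -- 2-wide
[4] i6  or.ALU  -- RAW+WAW r5
[5] i7&i8  or.ALU+add.ALU  -- 2-wide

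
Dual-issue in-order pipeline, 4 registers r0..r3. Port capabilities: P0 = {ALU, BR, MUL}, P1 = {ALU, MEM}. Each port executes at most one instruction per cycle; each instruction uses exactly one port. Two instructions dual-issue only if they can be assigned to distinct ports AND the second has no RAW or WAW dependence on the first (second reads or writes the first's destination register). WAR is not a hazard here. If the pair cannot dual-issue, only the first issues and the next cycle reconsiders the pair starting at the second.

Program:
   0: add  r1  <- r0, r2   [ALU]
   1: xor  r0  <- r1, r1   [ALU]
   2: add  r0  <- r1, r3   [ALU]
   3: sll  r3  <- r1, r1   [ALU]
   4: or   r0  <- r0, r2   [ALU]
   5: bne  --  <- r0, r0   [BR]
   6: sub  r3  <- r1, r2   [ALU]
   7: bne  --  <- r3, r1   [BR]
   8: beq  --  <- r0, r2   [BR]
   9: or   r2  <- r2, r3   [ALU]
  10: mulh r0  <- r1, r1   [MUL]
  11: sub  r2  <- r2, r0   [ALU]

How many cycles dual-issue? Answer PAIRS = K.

#0 head=0: add.ALU i0 RAW r1
#1 head=1: xor.ALU i1 WAW r0
#2 head=2: add.ALU/sll.ALU i2+i3 pair
#3 head=4: or.ALU i4 RAW r0
#4 head=5: bne.BR/sub.ALU i5+i6 pair
#5 head=7: bne.BR i7 no-port BR/BR
#6 head=8: beq.BR/or.ALU i8+i9 pair
#7 head=10: mulh.MUL i10 RAW r0
#8 head=11: sub.ALU i11 tail

PAIRS = 3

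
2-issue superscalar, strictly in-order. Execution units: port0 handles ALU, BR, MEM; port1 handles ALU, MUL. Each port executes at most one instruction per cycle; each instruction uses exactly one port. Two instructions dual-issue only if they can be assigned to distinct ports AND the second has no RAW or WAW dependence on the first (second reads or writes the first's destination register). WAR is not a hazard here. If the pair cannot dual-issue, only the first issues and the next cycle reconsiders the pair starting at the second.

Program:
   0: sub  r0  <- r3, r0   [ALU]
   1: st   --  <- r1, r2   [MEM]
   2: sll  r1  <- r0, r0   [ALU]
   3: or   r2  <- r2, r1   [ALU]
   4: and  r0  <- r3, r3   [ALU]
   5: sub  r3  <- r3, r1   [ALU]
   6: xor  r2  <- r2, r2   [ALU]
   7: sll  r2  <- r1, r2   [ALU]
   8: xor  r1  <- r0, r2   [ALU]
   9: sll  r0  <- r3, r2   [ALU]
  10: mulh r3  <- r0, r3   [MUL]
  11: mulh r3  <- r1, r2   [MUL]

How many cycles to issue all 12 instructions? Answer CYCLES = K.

CYCLES = 8

[0] i0&i1  sub.ALU st.MEM  -- pair
[1] i2  sll.ALU  -- RAW r1
[2] i3&i4  or.ALU and.ALU  -- pair
[3] i5&i6  sub.ALU xor.ALU  -- pair
[4] i7  sll.ALU  -- RAW r2
[5] i8&i9  xor.ALU sll.ALU  -- pair
[6] i10  mulh.MUL  -- no-port MUL/MUL
[7] i11  mulh.MUL  -- tail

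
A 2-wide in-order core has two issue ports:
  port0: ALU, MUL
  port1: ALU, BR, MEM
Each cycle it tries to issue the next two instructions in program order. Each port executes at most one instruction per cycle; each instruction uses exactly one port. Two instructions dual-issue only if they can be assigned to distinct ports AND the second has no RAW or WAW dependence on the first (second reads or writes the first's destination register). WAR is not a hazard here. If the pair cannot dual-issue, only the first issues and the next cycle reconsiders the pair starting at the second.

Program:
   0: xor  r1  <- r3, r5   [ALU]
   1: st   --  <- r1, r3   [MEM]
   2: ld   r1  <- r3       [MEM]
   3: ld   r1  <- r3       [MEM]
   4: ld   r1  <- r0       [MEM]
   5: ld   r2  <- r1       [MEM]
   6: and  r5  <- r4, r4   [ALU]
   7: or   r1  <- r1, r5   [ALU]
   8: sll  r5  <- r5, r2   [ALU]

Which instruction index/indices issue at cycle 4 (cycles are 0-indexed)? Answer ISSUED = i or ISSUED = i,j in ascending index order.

ISSUED = 4

t=0 i0:xor.ALU ; RAW r1
t=1 i1:st.MEM ; no-port MEM/MEM
t=2 i2:ld.MEM ; no-port MEM/MEM
t=3 i3:ld.MEM ; no-port MEM/MEM
t=4 i4:ld.MEM ; no-port MEM/MEM
t=5 i5+i6:ld.MEM and.ALU ; pair
t=6 i7+i8:or.ALU sll.ALU ; pair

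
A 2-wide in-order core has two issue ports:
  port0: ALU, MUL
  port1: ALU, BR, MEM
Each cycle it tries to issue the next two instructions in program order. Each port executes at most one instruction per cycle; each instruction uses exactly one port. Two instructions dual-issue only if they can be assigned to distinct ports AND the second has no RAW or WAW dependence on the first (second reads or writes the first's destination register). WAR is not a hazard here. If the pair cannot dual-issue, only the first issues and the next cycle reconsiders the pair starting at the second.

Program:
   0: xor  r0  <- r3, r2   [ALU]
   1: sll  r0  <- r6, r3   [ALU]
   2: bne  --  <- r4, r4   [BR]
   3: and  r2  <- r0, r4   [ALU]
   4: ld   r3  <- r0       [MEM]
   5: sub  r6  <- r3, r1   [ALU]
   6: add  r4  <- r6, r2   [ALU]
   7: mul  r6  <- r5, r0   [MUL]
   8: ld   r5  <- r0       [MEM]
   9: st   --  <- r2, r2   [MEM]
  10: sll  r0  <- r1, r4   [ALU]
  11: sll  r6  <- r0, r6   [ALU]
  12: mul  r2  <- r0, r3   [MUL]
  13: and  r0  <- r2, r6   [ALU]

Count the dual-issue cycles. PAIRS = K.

PAIRS = 5

0. xor.ALU @i0  | WAW r0
1. sll.ALU bne.BR @i1&i2  | 2-wide
2. and.ALU ld.MEM @i3&i4  | 2-wide
3. sub.ALU @i5  | RAW r6
4. add.ALU mul.MUL @i6&i7  | 2-wide
5. ld.MEM @i8  | no-port MEM/MEM
6. st.MEM sll.ALU @i9&i10  | 2-wide
7. sll.ALU mul.MUL @i11&i12  | 2-wide
8. and.ALU @i13  | tail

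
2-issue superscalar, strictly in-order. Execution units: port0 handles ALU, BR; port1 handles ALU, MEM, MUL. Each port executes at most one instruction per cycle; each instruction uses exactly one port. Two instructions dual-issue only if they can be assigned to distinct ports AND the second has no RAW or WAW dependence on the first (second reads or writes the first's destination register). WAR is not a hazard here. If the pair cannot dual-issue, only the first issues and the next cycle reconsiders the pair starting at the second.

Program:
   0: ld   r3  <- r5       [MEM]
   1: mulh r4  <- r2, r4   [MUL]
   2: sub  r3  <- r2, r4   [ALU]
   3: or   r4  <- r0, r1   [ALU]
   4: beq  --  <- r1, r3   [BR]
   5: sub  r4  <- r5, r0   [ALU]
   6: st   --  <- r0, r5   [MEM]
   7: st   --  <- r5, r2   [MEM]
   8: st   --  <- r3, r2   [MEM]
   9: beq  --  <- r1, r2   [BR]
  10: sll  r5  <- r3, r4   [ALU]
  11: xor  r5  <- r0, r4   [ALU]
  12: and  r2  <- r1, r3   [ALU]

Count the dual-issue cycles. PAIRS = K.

PAIRS = 4

#0 head=0: ld.MEM i0 no-port MEM/MUL
#1 head=1: mulh.MUL i1 RAW r4
#2 head=2: sub.ALU/or.ALU i2&i3 2-wide
#3 head=4: beq.BR/sub.ALU i4&i5 2-wide
#4 head=6: st.MEM i6 no-port MEM/MEM
#5 head=7: st.MEM i7 no-port MEM/MEM
#6 head=8: st.MEM/beq.BR i8&i9 2-wide
#7 head=10: sll.ALU i10 WAW r5
#8 head=11: xor.ALU/and.ALU i11&i12 2-wide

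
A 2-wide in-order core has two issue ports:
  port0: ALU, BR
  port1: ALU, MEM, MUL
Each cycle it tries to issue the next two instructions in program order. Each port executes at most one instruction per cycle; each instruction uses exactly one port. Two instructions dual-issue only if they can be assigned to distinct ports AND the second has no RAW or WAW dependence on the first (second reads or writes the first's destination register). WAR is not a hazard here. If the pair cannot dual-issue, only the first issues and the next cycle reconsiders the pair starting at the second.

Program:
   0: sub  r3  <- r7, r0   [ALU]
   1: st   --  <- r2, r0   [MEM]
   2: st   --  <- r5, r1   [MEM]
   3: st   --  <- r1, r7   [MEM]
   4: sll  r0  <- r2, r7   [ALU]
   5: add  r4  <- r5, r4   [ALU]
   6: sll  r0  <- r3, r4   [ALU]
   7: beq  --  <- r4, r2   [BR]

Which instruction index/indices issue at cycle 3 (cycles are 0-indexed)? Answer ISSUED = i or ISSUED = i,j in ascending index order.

ISSUED = 5

c0: i0+i1 sub.ALU st.MEM  2-wide
c1: i2 st.MEM  no-port MEM/MEM
c2: i3+i4 st.MEM sll.ALU  2-wide
c3: i5 add.ALU  RAW r4
c4: i6+i7 sll.ALU beq.BR  2-wide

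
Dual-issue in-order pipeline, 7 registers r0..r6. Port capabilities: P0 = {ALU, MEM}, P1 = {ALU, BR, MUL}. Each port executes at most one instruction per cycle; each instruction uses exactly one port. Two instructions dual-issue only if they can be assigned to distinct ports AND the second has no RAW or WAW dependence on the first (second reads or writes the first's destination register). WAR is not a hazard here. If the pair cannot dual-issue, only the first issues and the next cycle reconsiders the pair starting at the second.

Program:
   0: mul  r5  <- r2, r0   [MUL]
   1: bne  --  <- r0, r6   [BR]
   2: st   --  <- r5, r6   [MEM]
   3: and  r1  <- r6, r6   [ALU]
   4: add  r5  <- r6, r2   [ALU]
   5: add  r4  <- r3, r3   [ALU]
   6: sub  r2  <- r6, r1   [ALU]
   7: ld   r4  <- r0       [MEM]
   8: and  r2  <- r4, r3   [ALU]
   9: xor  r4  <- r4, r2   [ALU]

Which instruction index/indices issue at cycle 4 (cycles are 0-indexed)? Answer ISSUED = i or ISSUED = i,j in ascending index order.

ISSUED = 7

#0 head=0: mul i0 no-port MUL/BR
#1 head=1: bne;st i1&i2 pair
#2 head=3: and;add i3&i4 pair
#3 head=5: add;sub i5&i6 pair
#4 head=7: ld i7 RAW r4
#5 head=8: and i8 RAW r2
#6 head=9: xor i9 tail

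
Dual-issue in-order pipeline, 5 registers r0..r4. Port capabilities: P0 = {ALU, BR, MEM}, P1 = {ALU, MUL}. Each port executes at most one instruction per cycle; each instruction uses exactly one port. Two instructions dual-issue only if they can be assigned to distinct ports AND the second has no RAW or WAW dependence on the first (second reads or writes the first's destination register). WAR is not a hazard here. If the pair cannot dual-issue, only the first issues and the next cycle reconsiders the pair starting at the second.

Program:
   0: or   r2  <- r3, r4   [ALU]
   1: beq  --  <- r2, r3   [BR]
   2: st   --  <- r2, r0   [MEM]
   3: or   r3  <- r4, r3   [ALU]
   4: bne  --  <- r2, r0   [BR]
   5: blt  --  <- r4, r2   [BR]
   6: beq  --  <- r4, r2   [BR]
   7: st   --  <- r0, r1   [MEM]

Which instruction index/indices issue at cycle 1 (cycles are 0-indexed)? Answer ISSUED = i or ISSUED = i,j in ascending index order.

ISSUED = 1

  cy0 -> i0 (or) RAW r2
  cy1 -> i1 (beq) no-port BR/MEM
  cy2 -> i2/i3 (st or) dual
  cy3 -> i4 (bne) no-port BR/BR
  cy4 -> i5 (blt) no-port BR/BR
  cy5 -> i6 (beq) no-port BR/MEM
  cy6 -> i7 (st) tail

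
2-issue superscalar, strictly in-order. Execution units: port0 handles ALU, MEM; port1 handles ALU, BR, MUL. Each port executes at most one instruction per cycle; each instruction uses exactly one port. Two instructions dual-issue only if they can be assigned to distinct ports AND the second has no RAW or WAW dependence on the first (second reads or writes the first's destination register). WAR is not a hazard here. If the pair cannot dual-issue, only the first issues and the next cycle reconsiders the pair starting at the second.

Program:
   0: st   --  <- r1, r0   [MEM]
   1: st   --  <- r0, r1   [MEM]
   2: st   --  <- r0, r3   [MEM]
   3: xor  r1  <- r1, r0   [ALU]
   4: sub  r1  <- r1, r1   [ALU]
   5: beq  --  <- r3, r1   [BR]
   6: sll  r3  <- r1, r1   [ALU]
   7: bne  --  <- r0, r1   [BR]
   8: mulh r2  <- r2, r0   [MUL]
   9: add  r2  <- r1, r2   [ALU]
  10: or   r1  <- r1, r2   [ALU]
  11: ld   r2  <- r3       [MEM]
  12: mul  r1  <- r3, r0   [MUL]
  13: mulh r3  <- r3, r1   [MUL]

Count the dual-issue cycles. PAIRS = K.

PAIRS = 3

t=0 i0:st.MEM ; no-port MEM/MEM
t=1 i1:st.MEM ; no-port MEM/MEM
t=2 i2+i3:st.MEM+xor.ALU ; dual
t=3 i4:sub.ALU ; RAW r1
t=4 i5+i6:beq.BR+sll.ALU ; dual
t=5 i7:bne.BR ; no-port BR/MUL
t=6 i8:mulh.MUL ; RAW+WAW r2
t=7 i9:add.ALU ; RAW r2
t=8 i10+i11:or.ALU+ld.MEM ; dual
t=9 i12:mul.MUL ; no-port MUL/MUL
t=10 i13:mulh.MUL ; tail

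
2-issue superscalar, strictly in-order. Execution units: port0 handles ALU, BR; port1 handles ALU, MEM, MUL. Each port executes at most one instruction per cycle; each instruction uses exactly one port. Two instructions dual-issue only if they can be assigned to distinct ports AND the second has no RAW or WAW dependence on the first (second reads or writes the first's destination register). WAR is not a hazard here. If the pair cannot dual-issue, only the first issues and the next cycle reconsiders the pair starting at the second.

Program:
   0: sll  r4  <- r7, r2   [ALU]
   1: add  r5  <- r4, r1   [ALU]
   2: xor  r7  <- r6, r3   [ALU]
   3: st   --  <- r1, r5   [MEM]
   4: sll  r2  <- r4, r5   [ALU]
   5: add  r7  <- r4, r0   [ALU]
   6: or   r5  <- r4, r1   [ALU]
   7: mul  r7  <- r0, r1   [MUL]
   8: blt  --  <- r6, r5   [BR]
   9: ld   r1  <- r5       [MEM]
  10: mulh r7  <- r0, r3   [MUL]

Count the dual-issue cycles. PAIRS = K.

[0] i0  sll  -- RAW r4
[1] i1&i2  add+xor  -- dual
[2] i3&i4  st+sll  -- dual
[3] i5&i6  add+or  -- dual
[4] i7&i8  mul+blt  -- dual
[5] i9  ld  -- no-port MEM/MUL
[6] i10  mulh  -- tail

PAIRS = 4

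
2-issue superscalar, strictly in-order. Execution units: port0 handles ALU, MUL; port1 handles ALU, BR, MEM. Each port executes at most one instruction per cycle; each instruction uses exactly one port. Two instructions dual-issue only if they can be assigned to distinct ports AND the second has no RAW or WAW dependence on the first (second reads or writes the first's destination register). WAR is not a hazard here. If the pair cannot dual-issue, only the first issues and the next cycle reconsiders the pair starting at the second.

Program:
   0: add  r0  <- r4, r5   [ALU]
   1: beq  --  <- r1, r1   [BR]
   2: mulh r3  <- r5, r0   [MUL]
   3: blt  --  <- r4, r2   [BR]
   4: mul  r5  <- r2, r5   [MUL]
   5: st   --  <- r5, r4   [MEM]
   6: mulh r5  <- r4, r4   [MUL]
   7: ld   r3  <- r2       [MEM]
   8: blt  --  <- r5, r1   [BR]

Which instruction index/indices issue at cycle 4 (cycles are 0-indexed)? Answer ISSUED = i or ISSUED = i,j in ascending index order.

ISSUED = 7

t=0 i0/i1:add beq ; dual
t=1 i2/i3:mulh blt ; dual
t=2 i4:mul ; RAW r5
t=3 i5/i6:st mulh ; dual
t=4 i7:ld ; no-port MEM/BR
t=5 i8:blt ; tail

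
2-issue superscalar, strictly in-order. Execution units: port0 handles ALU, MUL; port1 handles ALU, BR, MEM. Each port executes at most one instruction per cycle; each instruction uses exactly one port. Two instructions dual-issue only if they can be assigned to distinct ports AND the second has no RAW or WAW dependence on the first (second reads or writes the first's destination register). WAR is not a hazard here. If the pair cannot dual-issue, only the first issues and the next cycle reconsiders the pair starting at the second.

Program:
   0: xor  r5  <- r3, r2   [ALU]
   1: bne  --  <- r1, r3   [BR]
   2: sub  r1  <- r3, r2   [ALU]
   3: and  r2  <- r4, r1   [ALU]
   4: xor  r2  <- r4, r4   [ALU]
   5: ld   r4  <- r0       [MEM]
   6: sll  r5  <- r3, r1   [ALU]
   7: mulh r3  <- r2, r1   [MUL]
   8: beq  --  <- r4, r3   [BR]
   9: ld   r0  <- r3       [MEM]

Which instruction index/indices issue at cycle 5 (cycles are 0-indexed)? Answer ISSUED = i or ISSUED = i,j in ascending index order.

ISSUED = 8

[0] i0&i1  xor+bne  -- pair
[1] i2  sub  -- RAW r1
[2] i3  and  -- WAW r2
[3] i4&i5  xor+ld  -- pair
[4] i6&i7  sll+mulh  -- pair
[5] i8  beq  -- no-port BR/MEM
[6] i9  ld  -- tail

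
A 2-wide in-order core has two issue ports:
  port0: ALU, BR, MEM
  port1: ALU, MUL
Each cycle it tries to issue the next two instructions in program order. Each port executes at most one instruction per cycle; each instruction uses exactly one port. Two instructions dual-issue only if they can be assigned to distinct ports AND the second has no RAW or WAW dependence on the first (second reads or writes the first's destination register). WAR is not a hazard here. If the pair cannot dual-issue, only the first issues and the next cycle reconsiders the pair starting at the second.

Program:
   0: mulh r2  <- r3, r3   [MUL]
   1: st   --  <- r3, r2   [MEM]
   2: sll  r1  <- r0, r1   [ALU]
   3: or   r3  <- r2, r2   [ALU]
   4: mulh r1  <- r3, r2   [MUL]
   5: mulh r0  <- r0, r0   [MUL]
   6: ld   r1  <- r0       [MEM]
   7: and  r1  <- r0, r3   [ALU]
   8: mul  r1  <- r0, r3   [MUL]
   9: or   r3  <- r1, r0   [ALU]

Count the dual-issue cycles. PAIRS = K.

PAIRS = 1

  cy0 -> i0 (mulh.MUL) RAW r2
  cy1 -> i1&i2 (st.MEM+sll.ALU) dual
  cy2 -> i3 (or.ALU) RAW r3
  cy3 -> i4 (mulh.MUL) no-port MUL/MUL
  cy4 -> i5 (mulh.MUL) RAW r0
  cy5 -> i6 (ld.MEM) WAW r1
  cy6 -> i7 (and.ALU) WAW r1
  cy7 -> i8 (mul.MUL) RAW r1
  cy8 -> i9 (or.ALU) tail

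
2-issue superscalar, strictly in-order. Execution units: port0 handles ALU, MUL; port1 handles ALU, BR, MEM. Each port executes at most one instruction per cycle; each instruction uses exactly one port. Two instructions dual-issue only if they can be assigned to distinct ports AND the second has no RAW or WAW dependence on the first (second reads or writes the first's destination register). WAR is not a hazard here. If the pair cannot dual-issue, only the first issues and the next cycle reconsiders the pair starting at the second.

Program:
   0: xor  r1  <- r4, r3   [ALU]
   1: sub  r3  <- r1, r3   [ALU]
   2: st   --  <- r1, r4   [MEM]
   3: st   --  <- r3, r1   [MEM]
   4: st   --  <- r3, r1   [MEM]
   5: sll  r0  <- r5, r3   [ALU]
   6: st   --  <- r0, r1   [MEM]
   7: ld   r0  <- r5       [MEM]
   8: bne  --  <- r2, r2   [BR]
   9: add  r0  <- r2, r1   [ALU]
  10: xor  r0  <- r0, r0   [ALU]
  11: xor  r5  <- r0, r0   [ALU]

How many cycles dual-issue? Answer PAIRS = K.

[0] i0  xor  -- RAW r1
[1] i1+i2  sub st  -- dual
[2] i3  st  -- no-port MEM/MEM
[3] i4+i5  st sll  -- dual
[4] i6  st  -- no-port MEM/MEM
[5] i7  ld  -- no-port MEM/BR
[6] i8+i9  bne add  -- dual
[7] i10  xor  -- RAW r0
[8] i11  xor  -- tail

PAIRS = 3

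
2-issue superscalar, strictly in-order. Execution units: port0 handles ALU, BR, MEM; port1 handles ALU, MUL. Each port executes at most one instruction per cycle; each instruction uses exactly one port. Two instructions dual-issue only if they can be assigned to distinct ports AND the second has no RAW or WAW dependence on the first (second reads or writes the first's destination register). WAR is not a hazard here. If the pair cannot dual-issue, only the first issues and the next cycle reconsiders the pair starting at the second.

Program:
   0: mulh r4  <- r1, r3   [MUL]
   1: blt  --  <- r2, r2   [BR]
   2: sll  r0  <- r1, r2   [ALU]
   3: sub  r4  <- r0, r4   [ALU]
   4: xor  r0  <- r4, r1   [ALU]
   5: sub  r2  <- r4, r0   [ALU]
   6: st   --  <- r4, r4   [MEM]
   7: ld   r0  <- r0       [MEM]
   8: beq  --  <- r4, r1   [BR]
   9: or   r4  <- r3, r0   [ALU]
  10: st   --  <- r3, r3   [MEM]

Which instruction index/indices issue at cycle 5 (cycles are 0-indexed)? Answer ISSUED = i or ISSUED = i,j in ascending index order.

ISSUED = 7

0. mulh;blt @i0,i1  | 2-wide
1. sll @i2  | RAW r0
2. sub @i3  | RAW r4
3. xor @i4  | RAW r0
4. sub;st @i5,i6  | 2-wide
5. ld @i7  | no-port MEM/BR
6. beq;or @i8,i9  | 2-wide
7. st @i10  | tail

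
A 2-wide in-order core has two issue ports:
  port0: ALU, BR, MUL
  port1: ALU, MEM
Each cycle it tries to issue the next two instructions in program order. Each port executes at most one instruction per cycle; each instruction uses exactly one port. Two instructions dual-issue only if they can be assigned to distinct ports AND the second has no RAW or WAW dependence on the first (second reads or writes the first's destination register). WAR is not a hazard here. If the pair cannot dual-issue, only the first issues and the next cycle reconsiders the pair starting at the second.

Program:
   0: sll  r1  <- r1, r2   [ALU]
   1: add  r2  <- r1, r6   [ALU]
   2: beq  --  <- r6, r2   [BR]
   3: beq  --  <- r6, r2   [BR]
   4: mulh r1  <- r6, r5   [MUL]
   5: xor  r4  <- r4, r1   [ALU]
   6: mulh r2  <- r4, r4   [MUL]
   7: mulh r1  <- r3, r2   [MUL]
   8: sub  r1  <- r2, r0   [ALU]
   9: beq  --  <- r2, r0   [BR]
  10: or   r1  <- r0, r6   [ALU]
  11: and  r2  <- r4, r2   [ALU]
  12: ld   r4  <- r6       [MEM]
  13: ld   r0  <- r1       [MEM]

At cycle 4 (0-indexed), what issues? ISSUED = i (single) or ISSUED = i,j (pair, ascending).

t=0 i0:sll.ALU ; RAW r1
t=1 i1:add.ALU ; RAW r2
t=2 i2:beq.BR ; no-port BR/BR
t=3 i3:beq.BR ; no-port BR/MUL
t=4 i4:mulh.MUL ; RAW r1
t=5 i5:xor.ALU ; RAW r4
t=6 i6:mulh.MUL ; no-port MUL/MUL
t=7 i7:mulh.MUL ; WAW r1
t=8 i8+i9:sub.ALU;beq.BR ; pair
t=9 i10+i11:or.ALU;and.ALU ; pair
t=10 i12:ld.MEM ; no-port MEM/MEM
t=11 i13:ld.MEM ; tail

ISSUED = 4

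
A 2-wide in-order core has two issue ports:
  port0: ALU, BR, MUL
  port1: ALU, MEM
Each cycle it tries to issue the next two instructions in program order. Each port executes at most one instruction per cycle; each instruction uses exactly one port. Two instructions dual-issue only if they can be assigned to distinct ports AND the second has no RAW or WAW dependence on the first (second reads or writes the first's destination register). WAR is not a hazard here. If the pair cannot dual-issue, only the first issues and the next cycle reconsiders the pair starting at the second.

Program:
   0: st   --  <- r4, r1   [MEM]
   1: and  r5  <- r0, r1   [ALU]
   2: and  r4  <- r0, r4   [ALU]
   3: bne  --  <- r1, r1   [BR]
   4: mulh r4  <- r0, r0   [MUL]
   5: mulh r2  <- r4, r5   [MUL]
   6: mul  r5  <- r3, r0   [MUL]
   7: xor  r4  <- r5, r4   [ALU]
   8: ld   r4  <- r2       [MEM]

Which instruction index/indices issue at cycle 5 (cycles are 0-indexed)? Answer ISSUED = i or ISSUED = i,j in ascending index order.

ISSUED = 7

#0 head=0: st;and i0&i1 pair
#1 head=2: and;bne i2&i3 pair
#2 head=4: mulh i4 no-port MUL/MUL
#3 head=5: mulh i5 no-port MUL/MUL
#4 head=6: mul i6 RAW r5
#5 head=7: xor i7 WAW r4
#6 head=8: ld i8 tail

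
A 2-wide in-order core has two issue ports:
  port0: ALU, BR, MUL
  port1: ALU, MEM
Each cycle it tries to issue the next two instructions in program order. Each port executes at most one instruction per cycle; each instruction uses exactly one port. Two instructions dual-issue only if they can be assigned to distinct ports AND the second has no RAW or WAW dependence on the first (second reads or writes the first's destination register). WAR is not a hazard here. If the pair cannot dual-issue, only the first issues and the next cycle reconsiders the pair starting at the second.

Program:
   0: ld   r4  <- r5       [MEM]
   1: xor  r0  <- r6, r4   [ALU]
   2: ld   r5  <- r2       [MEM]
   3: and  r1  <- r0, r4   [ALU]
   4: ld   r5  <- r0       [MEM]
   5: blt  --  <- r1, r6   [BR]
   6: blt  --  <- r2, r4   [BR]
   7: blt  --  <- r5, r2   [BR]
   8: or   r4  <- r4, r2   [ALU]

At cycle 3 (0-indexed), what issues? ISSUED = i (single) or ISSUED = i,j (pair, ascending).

ISSUED = 5

#0 head=0: ld i0 RAW r4
#1 head=1: xor ld i1/i2 2-wide
#2 head=3: and ld i3/i4 2-wide
#3 head=5: blt i5 no-port BR/BR
#4 head=6: blt i6 no-port BR/BR
#5 head=7: blt or i7/i8 2-wide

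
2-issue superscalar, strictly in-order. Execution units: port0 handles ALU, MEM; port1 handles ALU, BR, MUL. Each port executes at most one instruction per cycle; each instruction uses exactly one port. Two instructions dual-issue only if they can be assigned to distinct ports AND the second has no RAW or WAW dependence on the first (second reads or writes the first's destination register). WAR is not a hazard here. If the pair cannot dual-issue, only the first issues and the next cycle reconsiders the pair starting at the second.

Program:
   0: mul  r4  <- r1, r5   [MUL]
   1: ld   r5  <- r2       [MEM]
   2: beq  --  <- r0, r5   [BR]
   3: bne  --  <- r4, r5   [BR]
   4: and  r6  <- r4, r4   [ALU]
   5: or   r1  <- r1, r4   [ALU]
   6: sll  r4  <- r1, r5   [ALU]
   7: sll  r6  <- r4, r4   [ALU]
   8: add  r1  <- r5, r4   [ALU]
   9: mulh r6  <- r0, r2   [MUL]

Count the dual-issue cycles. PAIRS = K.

0. mul;ld @i0,i1  | 2-wide
1. beq @i2  | no-port BR/BR
2. bne;and @i3,i4  | 2-wide
3. or @i5  | RAW r1
4. sll @i6  | RAW r4
5. sll;add @i7,i8  | 2-wide
6. mulh @i9  | tail

PAIRS = 3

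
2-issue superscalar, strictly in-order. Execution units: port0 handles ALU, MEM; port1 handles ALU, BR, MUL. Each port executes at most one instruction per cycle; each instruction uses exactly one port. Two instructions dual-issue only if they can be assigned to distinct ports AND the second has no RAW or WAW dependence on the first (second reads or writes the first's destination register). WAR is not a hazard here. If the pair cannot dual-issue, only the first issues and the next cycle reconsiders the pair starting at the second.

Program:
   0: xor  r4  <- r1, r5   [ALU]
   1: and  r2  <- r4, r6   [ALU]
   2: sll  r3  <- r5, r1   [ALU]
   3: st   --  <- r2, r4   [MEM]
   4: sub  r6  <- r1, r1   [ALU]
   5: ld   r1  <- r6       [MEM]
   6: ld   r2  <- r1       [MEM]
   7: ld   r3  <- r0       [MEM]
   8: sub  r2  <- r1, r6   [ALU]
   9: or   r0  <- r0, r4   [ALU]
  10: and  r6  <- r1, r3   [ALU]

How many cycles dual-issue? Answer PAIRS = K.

c0: i0 xor  RAW r4
c1: i1,i2 and+sll  pair
c2: i3,i4 st+sub  pair
c3: i5 ld  no-port MEM/MEM
c4: i6 ld  no-port MEM/MEM
c5: i7,i8 ld+sub  pair
c6: i9,i10 or+and  pair

PAIRS = 4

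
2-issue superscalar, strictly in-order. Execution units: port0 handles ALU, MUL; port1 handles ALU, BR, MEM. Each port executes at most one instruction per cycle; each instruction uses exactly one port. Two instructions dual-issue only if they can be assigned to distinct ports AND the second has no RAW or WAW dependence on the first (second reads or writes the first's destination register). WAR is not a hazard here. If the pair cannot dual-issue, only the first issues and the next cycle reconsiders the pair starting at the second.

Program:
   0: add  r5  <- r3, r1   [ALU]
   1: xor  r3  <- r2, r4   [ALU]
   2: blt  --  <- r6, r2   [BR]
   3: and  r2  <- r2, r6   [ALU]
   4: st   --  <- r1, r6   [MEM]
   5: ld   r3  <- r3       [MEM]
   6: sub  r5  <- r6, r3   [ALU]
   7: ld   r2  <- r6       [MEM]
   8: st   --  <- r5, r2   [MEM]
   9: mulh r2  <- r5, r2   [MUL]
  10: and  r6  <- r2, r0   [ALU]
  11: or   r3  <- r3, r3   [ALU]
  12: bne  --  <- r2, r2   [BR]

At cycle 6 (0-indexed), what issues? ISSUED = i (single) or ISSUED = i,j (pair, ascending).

ISSUED = 10,11

#0 head=0: add.ALU;xor.ALU i0/i1 dual
#1 head=2: blt.BR;and.ALU i2/i3 dual
#2 head=4: st.MEM i4 no-port MEM/MEM
#3 head=5: ld.MEM i5 RAW r3
#4 head=6: sub.ALU;ld.MEM i6/i7 dual
#5 head=8: st.MEM;mulh.MUL i8/i9 dual
#6 head=10: and.ALU;or.ALU i10/i11 dual
#7 head=12: bne.BR i12 tail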